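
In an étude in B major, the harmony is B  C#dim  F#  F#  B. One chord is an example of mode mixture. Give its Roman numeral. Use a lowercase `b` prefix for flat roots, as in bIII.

B major has the diatonic set B, C#m, D#m, E, F#, G#m, A#dim. B and F# both belong to that set. C#dim (C#–E–G) doesn't fit — on degree 2 B major would have C#m (ii). C#dim is the degree-2 chord of B minor, so it is the borrowed ii°.

ii°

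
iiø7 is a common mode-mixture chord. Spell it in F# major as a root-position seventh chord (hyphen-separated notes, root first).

G#-B-D-F#

iiø7 is built on scale degree 2, which is G# in both F# major and its parallel. In F# minor the chord on G# is G#–B–D–F#.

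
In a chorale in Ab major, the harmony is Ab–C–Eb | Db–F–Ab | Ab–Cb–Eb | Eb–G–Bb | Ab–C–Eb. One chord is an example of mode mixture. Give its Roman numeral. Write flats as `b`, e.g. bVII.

In Ab major the diatonic chords are Ab, Bbm, Cm, Db, Eb, Fm, Gdim. Ab–C–Eb = Ab, Db–F–Ab = Db and Eb–G–Bb = Eb are all diatonic. Ab–Cb–Eb is not: scale degree 1 in Ab major carries Ab (I). In Ab minor the chord on that degree is Abm, so here it functions as i, borrowed from the parallel minor.

i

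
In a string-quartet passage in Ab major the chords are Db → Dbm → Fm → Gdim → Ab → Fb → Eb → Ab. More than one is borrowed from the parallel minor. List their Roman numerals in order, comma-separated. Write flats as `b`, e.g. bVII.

iv, bVI

The diatonic triads in Ab major are Ab, Bbm, Cm, Db, Eb, Fm, Gdim. Db, Fm, Gdim, Ab and Eb all belong to that set. Dbm (Db–Fb–Ab) doesn't fit — on degree 4 Ab major would have Db (IV). Dbm is the degree-4 chord of Ab minor, so it is the borrowed iv. Fb (Fb–Ab–Cb) is not: scale degree 6 in Ab major carries Fm (vi). In Ab minor the chord on that degree is Fb, so here it functions as bVI, borrowed from the parallel minor.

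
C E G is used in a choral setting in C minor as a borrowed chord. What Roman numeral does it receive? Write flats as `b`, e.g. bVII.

I

C is scale degree 1 in C minor. The diatonic chord on degree 1 would be Cm (i), but C–E–G is the major chord from C major. As a borrowed chord it is labeled I.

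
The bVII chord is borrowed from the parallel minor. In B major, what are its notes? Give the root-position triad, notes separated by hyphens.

A-C#-E

Scale degree 7 in B major is A#. bVII uses the lowered form, A, taken from B minor. In B minor the chord on A is A–C#–E.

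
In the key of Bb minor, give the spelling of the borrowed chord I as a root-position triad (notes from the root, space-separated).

I is built on scale degree 1, which is Bb in both Bb minor and its parallel. In Bb major the chord on Bb is Bb–D–F.

Bb D F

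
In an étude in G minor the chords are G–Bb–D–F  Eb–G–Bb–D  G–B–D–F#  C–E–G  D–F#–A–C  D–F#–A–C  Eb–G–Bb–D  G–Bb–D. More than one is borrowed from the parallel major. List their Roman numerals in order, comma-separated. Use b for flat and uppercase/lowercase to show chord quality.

In G minor (with V from harmonic minor) the diatonic chords are Gm, Adim, Bb, Cm, D, Eb, F. Of the given chords, G–Bb–D–F = Gm7, Eb–G–Bb–D = Ebmaj7, D–F#–A–C = D7 and G–Bb–D = Gm are diatonic. G–B–D–F# is not: scale degree 1 in G minor carries Gm (i). In G major the chord on that degree is Gmaj7, so here it functions as Imaj7, borrowed from the parallel major. But C–E–G is foreign: the diatonic iv on degree 4 is Cm, whereas C comes from G major. It is labeled IV.

Imaj7, IV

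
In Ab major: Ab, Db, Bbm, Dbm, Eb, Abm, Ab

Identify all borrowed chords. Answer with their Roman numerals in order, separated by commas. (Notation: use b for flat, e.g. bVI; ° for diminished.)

iv, i

The diatonic triads in Ab major are Ab, Bbm, Cm, Db, Eb, Fm, Gdim. Ab, Db, Bbm and Eb are all diatonic. Dbm (Db–Fb–Ab) is not: scale degree 4 in Ab major carries Db (IV). In Ab minor the chord on that degree is Dbm, so here it functions as iv, borrowed from the parallel minor. Abm (Ab–Cb–Eb) doesn't fit — on degree 1 Ab major would have Ab (I). Abm is the degree-1 chord of Ab minor, so it is the borrowed i.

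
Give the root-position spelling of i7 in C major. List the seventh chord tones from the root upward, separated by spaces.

C Eb G Bb

i7 is built on scale degree 1, which is C in both C major and its parallel. Stacking thirds in C minor on C gives C–Eb–G–Bb.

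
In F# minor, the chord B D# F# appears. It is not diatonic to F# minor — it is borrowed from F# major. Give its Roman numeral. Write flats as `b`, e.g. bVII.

IV

The root B is the diatonic 4th degree of F# minor; the borrowing shows in the chord quality. Diatonically F# minor has Bm (iv) on that degree; B–D#–F# is instead the major chord native to F# major, so it takes the label IV.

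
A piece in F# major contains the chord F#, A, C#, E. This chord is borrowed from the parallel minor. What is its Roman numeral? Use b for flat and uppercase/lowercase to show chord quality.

F# is scale degree 1 in F# major. F#–A–C#–E is a minor-seventh chord — the form found in F# minor, not the diatonic I (F#). Borrowed into F# major it is written i7.

i7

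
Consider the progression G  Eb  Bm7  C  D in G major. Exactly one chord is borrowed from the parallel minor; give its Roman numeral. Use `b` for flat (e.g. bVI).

bVI

In G major the diatonic chords are G, Am, Bm, C, D, Em, F#dim. G, Bm7, C and D all belong to that set. Eb (Eb–G–Bb) is not: scale degree 6 in G major carries Em (vi). In G minor the chord on that degree is Eb, so here it functions as bVI, borrowed from the parallel minor.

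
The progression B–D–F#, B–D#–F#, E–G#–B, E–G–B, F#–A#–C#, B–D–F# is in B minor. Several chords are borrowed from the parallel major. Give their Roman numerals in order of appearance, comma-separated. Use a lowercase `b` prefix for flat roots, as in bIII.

B minor has the diatonic set Bm, C#dim, D, Em, F#, G, A (with V from harmonic minor). B–D–F# = Bm, E–G–B = Em and F#–A#–C# = F# all belong to that set. But B–D#–F# is foreign: the diatonic i on degree 1 is Bm, whereas B comes from B major. It is labeled I. E–G#–B doesn't fit — on degree 4 B minor would have Em (iv). E is the degree-4 chord of B major, so it is the borrowed IV.

I, IV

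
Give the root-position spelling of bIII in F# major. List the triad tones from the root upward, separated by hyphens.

A-C#-E

Scale degree 3 in F# major is A#. bIII uses the lowered form, A, taken from F# minor. Building the major chord from the parallel minor on A: A–C#–E.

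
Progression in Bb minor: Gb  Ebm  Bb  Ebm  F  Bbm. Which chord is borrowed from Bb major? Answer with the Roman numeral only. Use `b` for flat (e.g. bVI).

The diatonic triads in Bb minor (with V from harmonic minor) are Bbm, Cdim, Db, Ebm, F, Gb, Ab. Gb, Ebm, F and Bbm are all diatonic. Bb (Bb–D–F) is not: scale degree 1 in Bb minor carries Bbm (i). In Bb major the chord on that degree is Bb, so here it functions as I, borrowed from the parallel major.

I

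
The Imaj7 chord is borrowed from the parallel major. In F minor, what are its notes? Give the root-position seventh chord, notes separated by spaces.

F A C E

Imaj7 is built on scale degree 1, which is F in both F minor and its parallel. In F major the chord on F is F–A–C–E.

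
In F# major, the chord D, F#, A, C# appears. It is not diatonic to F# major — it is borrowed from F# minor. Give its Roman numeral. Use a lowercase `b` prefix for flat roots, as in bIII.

bVImaj7

D is the lowered form of scale degree 6 in F# major (the diatonic degree 6 is D#). Diatonically F# major has D#m (vi) on that degree; D–F#–A–C# is instead the major-seventh chord native to F# minor, so it takes the label bVImaj7.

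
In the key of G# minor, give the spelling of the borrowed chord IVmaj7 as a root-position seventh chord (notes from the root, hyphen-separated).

IVmaj7 is built on scale degree 4, which is C# in both G# minor and its parallel. Building the major-seventh chord from the parallel major on C#: C#–E#–G#–B#.

C#-E#-G#-B#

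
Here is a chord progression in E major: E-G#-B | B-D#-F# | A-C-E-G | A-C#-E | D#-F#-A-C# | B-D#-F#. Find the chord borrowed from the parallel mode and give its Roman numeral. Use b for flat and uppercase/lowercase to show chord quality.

E major has the diatonic set E, F#m, G#m, A, B, C#m, D#dim. Of the given chords, E–G#–B = E, B–D#–F# = B, A–C#–E = A and D#–F#–A–C# = D#m7b5 are diatonic. A–C–E–G is not: scale degree 4 in E major carries A (IV). In E minor the chord on that degree is Am7, so here it functions as iv7, borrowed from the parallel minor.

iv7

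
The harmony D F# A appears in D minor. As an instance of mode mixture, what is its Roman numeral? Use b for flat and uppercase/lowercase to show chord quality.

The root D is the diatonic 1st degree of D minor; the borrowing shows in the chord quality. Diatonically D minor has Dm (i) on that degree; D–F#–A is instead the major chord native to D major, so it takes the label I.

I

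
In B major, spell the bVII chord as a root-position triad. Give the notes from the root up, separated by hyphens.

A-C#-E

The root of bVII is the lowered 7th degree: A# becomes A. In B minor the chord on A is A–C#–E.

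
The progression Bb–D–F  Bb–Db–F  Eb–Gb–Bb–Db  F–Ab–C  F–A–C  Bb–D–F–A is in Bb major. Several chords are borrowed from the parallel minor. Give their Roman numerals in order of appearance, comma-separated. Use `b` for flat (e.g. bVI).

Bb major has the diatonic set Bb, Cm, Dm, Eb, F, Gm, Adim. Bb–D–F = Bb, F–A–C = F and Bb–D–F–A = Bbmaj7 all belong to that set. Bb–Db–F is not: scale degree 1 in Bb major carries Bb (I). In Bb minor the chord on that degree is Bbm, so here it functions as i, borrowed from the parallel minor. Eb–Gb–Bb–Db is not: scale degree 4 in Bb major carries Eb (IV). In Bb minor the chord on that degree is Ebm7, so here it functions as iv7, borrowed from the parallel minor. F–Ab–C doesn't fit — on degree 5 Bb major would have F (V). Fm is the degree-5 chord of Bb minor, so it is the borrowed v.

i, iv7, v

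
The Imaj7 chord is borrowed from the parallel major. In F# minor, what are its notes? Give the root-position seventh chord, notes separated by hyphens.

Imaj7 is built on scale degree 1, which is F# in both F# minor and its parallel. Building the major-seventh chord from the parallel major on F#: F#–A#–C#–E#.

F#-A#-C#-E#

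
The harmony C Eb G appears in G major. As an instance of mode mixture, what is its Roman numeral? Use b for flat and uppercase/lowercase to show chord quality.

iv

The root C is the diatonic 4th degree of G major; the borrowing shows in the chord quality. C–Eb–G is a minor chord — the form found in G minor, not the diatonic IV (C). Borrowed into G major it is written iv.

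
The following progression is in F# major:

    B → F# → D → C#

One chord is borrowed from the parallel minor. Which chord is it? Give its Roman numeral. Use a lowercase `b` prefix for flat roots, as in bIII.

bVI

In F# major the diatonic chords are F#, G#m, A#m, B, C#, D#m, E#dim. Of the given chords, B, F# and C# are diatonic. D (D–F#–A) is not: scale degree 6 in F# major carries D#m (vi). In F# minor the chord on that degree is D, so here it functions as bVI, borrowed from the parallel minor.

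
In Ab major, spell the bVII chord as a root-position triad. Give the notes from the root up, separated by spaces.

Scale degree 7 in Ab major is G. bVII uses the lowered form, Gb, taken from Ab minor. In Ab minor the chord on Gb is Gb–Bb–Db.

Gb Bb Db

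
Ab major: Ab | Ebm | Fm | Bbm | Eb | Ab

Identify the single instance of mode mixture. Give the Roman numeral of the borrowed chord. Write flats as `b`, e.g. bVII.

The diatonic triads in Ab major are Ab, Bbm, Cm, Db, Eb, Fm, Gdim. Ab, Fm, Bbm and Eb are all diatonic. Ebm (Eb–Gb–Bb) is not: scale degree 5 in Ab major carries Eb (V). In Ab minor the chord on that degree is Ebm, so here it functions as v, borrowed from the parallel minor.

v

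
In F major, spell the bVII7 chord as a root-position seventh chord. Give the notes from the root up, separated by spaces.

Scale degree 7 in F major is E. bVII7 uses the lowered form, Eb, taken from F minor. In F minor the chord on Eb is Eb–G–Bb–Db.

Eb G Bb Db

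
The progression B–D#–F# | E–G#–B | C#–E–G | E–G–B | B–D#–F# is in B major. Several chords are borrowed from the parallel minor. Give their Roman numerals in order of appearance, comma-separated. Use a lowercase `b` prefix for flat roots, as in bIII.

The diatonic triads in B major are B, C#m, D#m, E, F#, G#m, A#dim. Of the given chords, B–D#–F# = B and E–G#–B = E are diatonic. C#–E–G doesn't fit — on degree 2 B major would have C#m (ii). C#dim is the degree-2 chord of B minor, so it is the borrowed ii°. But E–G–B is foreign: the diatonic IV on degree 4 is E, whereas Em comes from B minor. It is labeled iv.

ii°, iv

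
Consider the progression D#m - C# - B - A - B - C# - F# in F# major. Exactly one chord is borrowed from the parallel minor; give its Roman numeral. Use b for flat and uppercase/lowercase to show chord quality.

bIII

F# major has the diatonic set F#, G#m, A#m, B, C#, D#m, E#dim. D#m, C#, B and F# are all diatonic. A (A–C#–E) doesn't fit — on degree 3 F# major would have A#m (iii). A is the degree-3 chord of F# minor, so it is the borrowed bIII.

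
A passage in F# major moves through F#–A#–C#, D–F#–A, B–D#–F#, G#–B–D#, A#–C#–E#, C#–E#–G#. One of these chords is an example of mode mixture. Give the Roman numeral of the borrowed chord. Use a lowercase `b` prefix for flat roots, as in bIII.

bVI

F# major has the diatonic set F#, G#m, A#m, B, C#, D#m, E#dim. F#–A#–C# = F#, B–D#–F# = B, G#–B–D# = G#m, A#–C#–E# = A#m and C#–E#–G# = C# all belong to that set. D–F#–A doesn't fit — on degree 6 F# major would have D#m (vi). D is the degree-6 chord of F# minor, so it is the borrowed bVI.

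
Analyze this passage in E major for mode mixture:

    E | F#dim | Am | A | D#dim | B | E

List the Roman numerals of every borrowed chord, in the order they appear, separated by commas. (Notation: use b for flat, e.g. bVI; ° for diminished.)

The diatonic triads in E major are E, F#m, G#m, A, B, C#m, D#dim. Of the given chords, E, A, D#dim and B are diatonic. F#dim (F#–A–C) is not: scale degree 2 in E major carries F#m (ii). In E minor the chord on that degree is F#dim, so here it functions as ii°, borrowed from the parallel minor. Am (A–C–E) is not: scale degree 4 in E major carries A (IV). In E minor the chord on that degree is Am, so here it functions as iv, borrowed from the parallel minor.

ii°, iv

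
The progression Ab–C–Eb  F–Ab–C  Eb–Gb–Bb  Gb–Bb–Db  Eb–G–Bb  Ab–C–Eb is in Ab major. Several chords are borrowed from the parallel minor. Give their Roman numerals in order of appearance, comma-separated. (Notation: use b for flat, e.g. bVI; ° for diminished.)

v, bVII

Ab major has the diatonic set Ab, Bbm, Cm, Db, Eb, Fm, Gdim. Ab–C–Eb = Ab, F–Ab–C = Fm and Eb–G–Bb = Eb all belong to that set. Eb–Gb–Bb doesn't fit — on degree 5 Ab major would have Eb (V). Ebm is the degree-5 chord of Ab minor, so it is the borrowed v. Gb–Bb–Db doesn't fit — on degree 7 Ab major would have Gdim (vii°). Gb is the degree-7 chord of Ab minor, so it is the borrowed bVII.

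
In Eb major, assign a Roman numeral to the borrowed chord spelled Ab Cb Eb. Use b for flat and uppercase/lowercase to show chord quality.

iv

The root Ab is the diatonic 4th degree of Eb major; the borrowing shows in the chord quality. Diatonically Eb major has Ab (IV) on that degree; Ab–Cb–Eb is instead the minor chord native to Eb minor, so it takes the label iv.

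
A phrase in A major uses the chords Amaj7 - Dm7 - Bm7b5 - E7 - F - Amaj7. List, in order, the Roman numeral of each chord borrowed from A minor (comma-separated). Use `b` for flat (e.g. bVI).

iv7, iiø7, bVI

In A major the diatonic chords are A, Bm, C#m, D, E, F#m, G#dim. Amaj7 and E7 are both diatonic. But Dm7 (D–F–A–C) is foreign: the diatonic IV on degree 4 is D, whereas Dm7 comes from A minor. It is labeled iv7. Bm7b5 (B–D–F–A) is not: scale degree 2 in A major carries Bm (ii). In A minor the chord on that degree is Bm7b5, so here it functions as iiø7, borrowed from the parallel minor. But F (F–A–C) is foreign: the diatonic vi on degree 6 is F#m, whereas F comes from A minor. It is labeled bVI.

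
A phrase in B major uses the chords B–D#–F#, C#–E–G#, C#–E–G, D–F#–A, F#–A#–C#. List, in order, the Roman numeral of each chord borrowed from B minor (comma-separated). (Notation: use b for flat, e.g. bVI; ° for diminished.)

ii°, bIII

B major has the diatonic set B, C#m, D#m, E, F#, G#m, A#dim. B–D#–F# = B, C#–E–G# = C#m and F#–A#–C# = F# all belong to that set. But C#–E–G is foreign: the diatonic ii on degree 2 is C#m, whereas C#dim comes from B minor. It is labeled ii°. D–F#–A doesn't fit — on degree 3 B major would have D#m (iii). D is the degree-3 chord of B minor, so it is the borrowed bIII.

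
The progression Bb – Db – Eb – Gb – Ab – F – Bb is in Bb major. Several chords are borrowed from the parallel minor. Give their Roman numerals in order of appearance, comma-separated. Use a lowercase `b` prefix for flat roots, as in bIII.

Bb major has the diatonic set Bb, Cm, Dm, Eb, F, Gm, Adim. Of the given chords, Bb, Eb and F are diatonic. But Db (Db–F–Ab) is foreign: the diatonic iii on degree 3 is Dm, whereas Db comes from Bb minor. It is labeled bIII. Gb (Gb–Bb–Db) doesn't fit — on degree 6 Bb major would have Gm (vi). Gb is the degree-6 chord of Bb minor, so it is the borrowed bVI. Ab (Ab–C–Eb) doesn't fit — on degree 7 Bb major would have Adim (vii°). Ab is the degree-7 chord of Bb minor, so it is the borrowed bVII.

bIII, bVI, bVII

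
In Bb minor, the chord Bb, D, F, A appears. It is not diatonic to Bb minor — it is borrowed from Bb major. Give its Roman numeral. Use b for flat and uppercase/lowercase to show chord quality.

Imaj7

The root Bb is the diatonic 1st degree of Bb minor; the borrowing shows in the chord quality. Bb–D–F–A is a major-seventh chord — the form found in Bb major, not the diatonic i (Bbm). Borrowed into Bb minor it is written Imaj7.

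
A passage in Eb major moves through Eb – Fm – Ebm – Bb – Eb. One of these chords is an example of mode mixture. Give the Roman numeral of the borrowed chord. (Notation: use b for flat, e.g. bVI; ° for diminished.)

i

Eb major has the diatonic set Eb, Fm, Gm, Ab, Bb, Cm, Ddim. Of the given chords, Eb, Fm and Bb are diatonic. Ebm (Eb–Gb–Bb) is not: scale degree 1 in Eb major carries Eb (I). In Eb minor the chord on that degree is Ebm, so here it functions as i, borrowed from the parallel minor.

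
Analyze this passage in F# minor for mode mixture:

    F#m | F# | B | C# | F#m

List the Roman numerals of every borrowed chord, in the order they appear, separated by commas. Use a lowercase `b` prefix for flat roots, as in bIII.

I, IV

F# minor has the diatonic set F#m, G#dim, A, Bm, C#, D, E (with V from harmonic minor). Of the given chords, F#m and C# are diatonic. F# (F#–A#–C#) doesn't fit — on degree 1 F# minor would have F#m (i). F# is the degree-1 chord of F# major, so it is the borrowed I. B (B–D#–F#) doesn't fit — on degree 4 F# minor would have Bm (iv). B is the degree-4 chord of F# major, so it is the borrowed IV.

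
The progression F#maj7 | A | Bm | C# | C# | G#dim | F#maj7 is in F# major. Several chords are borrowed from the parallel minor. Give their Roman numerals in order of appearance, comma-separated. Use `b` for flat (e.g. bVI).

The diatonic triads in F# major are F#, G#m, A#m, B, C#, D#m, E#dim. Of the given chords, F#maj7 and C# are diatonic. But A (A–C#–E) is foreign: the diatonic iii on degree 3 is A#m, whereas A comes from F# minor. It is labeled bIII. Bm (B–D–F#) doesn't fit — on degree 4 F# major would have B (IV). Bm is the degree-4 chord of F# minor, so it is the borrowed iv. G#dim (G#–B–D) doesn't fit — on degree 2 F# major would have G#m (ii). G#dim is the degree-2 chord of F# minor, so it is the borrowed ii°.

bIII, iv, ii°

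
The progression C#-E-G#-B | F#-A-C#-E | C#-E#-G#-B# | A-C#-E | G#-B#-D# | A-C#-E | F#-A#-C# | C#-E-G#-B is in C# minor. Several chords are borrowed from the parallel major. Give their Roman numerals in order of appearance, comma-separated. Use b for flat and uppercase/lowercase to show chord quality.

Imaj7, IV

C# minor has the diatonic set C#m, D#dim, E, F#m, G#, A, B (with V from harmonic minor). C#–E–G#–B = C#m7, F#–A–C#–E = F#m7, A–C#–E = A and G#–B#–D# = G# all belong to that set. C#–E#–G#–B# is not: scale degree 1 in C# minor carries C#m (i). In C# major the chord on that degree is C#maj7, so here it functions as Imaj7, borrowed from the parallel major. F#–A#–C# doesn't fit — on degree 4 C# minor would have F#m (iv). F# is the degree-4 chord of C# major, so it is the borrowed IV.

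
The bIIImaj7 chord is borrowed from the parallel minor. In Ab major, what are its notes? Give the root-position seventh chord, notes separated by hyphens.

Cb-Eb-Gb-Bb

The root of bIIImaj7 is the lowered 3rd degree: C becomes Cb. Building the major-seventh chord from the parallel minor on Cb: Cb–Eb–Gb–Bb.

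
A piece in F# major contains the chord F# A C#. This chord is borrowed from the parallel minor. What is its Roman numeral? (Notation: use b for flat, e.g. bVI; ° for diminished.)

i

The root F# is the diatonic 1st degree of F# major; the borrowing shows in the chord quality. The diatonic chord on degree 1 would be F# (I), but F#–A–C# is the minor chord from F# minor. As a borrowed chord it is labeled i.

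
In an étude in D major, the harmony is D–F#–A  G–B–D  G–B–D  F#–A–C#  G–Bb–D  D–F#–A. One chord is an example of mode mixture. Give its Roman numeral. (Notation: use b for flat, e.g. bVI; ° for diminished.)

In D major the diatonic chords are D, Em, F#m, G, A, Bm, C#dim. Of the given chords, D–F#–A = D, G–B–D = G and F#–A–C# = F#m are diatonic. But G–Bb–D is foreign: the diatonic IV on degree 4 is G, whereas Gm comes from D minor. It is labeled iv.

iv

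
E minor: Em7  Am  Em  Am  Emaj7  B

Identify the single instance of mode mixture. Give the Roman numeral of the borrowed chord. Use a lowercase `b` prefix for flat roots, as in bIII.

The diatonic triads in E minor (with V from harmonic minor) are Em, F#dim, G, Am, B, C, D. Em7, Am, Em and B are all diatonic. Emaj7 (E–G#–B–D#) doesn't fit — on degree 1 E minor would have Em (i). Emaj7 is the degree-1 chord of E major, so it is the borrowed Imaj7.

Imaj7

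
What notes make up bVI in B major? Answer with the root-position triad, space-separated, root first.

Scale degree 6 in B major is G#. bVI uses the lowered form, G, taken from B minor. Stacking thirds in B minor on G gives G–B–D.

G B D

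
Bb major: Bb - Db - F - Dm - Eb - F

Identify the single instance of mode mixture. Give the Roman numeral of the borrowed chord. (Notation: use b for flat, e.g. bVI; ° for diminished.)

Bb major has the diatonic set Bb, Cm, Dm, Eb, F, Gm, Adim. Of the given chords, Bb, F, Dm and Eb are diatonic. Db (Db–F–Ab) is not: scale degree 3 in Bb major carries Dm (iii). In Bb minor the chord on that degree is Db, so here it functions as bIII, borrowed from the parallel minor.

bIII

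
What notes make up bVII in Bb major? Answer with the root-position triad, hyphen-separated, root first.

Ab-C-Eb

The root of bVII is the lowered 7th degree: A becomes Ab. In Bb minor the chord on Ab is Ab–C–Eb.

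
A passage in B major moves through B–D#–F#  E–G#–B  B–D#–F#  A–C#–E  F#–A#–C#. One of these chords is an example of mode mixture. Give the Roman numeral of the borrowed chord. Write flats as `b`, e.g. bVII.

bVII

The diatonic triads in B major are B, C#m, D#m, E, F#, G#m, A#dim. Of the given chords, B–D#–F# = B, E–G#–B = E and F#–A#–C# = F# are diatonic. A–C#–E is not: scale degree 7 in B major carries A#dim (vii°). In B minor the chord on that degree is A, so here it functions as bVII, borrowed from the parallel minor.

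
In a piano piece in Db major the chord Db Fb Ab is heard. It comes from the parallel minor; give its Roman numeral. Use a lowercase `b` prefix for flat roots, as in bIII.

i

Db is scale degree 1 in Db major. Diatonically Db major has Db (I) on that degree; Db–Fb–Ab is instead the minor chord native to Db minor, so it takes the label i.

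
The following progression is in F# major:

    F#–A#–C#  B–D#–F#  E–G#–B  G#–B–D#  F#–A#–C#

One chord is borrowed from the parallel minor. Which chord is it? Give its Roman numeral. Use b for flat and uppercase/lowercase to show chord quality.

F# major has the diatonic set F#, G#m, A#m, B, C#, D#m, E#dim. F#–A#–C# = F#, B–D#–F# = B and G#–B–D# = G#m are all diatonic. E–G#–B is not: scale degree 7 in F# major carries E#dim (vii°). In F# minor the chord on that degree is E, so here it functions as bVII, borrowed from the parallel minor.

bVII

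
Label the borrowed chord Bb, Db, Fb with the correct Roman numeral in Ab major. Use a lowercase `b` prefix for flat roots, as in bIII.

ii°

The root Bb is the diatonic 2nd degree of Ab major; the borrowing shows in the chord quality. Bb–Db–Fb is a diminished chord — the form found in Ab minor, not the diatonic ii (Bbm). Borrowed into Ab major it is written ii°.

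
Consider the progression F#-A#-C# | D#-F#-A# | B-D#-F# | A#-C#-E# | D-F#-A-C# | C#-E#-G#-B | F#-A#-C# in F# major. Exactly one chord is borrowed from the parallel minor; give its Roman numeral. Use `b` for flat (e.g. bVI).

The diatonic triads in F# major are F#, G#m, A#m, B, C#, D#m, E#dim. Of the given chords, F#–A#–C# = F#, D#–F#–A# = D#m, B–D#–F# = B, A#–C#–E# = A#m and C#–E#–G#–B = C#7 are diatonic. But D–F#–A–C# is foreign: the diatonic vi on degree 6 is D#m, whereas Dmaj7 comes from F# minor. It is labeled bVImaj7.

bVImaj7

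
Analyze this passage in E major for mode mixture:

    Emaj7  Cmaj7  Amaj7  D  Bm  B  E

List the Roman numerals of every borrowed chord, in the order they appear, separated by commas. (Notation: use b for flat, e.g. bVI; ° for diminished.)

E major has the diatonic set E, F#m, G#m, A, B, C#m, D#dim. Emaj7, Amaj7, B and E all belong to that set. Cmaj7 (C–E–G–B) doesn't fit — on degree 6 E major would have C#m (vi). Cmaj7 is the degree-6 chord of E minor, so it is the borrowed bVImaj7. D (D–F#–A) is not: scale degree 7 in E major carries D#dim (vii°). In E minor the chord on that degree is D, so here it functions as bVII, borrowed from the parallel minor. But Bm (B–D–F#) is foreign: the diatonic V on degree 5 is B, whereas Bm comes from E minor. It is labeled v.

bVImaj7, bVII, v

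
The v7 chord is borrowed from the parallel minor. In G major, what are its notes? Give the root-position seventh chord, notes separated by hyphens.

D-F-A-C

The root, D, is scale degree 5 — the same note in G major and G minor; only the chord quality changes. Building the minor-seventh chord from the parallel minor on D: D–F–A–C.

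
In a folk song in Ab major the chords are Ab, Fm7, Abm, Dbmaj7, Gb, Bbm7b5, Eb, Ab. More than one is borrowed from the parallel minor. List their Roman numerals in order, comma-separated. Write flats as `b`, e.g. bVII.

In Ab major the diatonic chords are Ab, Bbm, Cm, Db, Eb, Fm, Gdim. Of the given chords, Ab, Fm7, Dbmaj7 and Eb are diatonic. Abm (Ab–Cb–Eb) doesn't fit — on degree 1 Ab major would have Ab (I). Abm is the degree-1 chord of Ab minor, so it is the borrowed i. Gb (Gb–Bb–Db) is not: scale degree 7 in Ab major carries Gdim (vii°). In Ab minor the chord on that degree is Gb, so here it functions as bVII, borrowed from the parallel minor. But Bbm7b5 (Bb–Db–Fb–Ab) is foreign: the diatonic ii on degree 2 is Bbm, whereas Bbm7b5 comes from Ab minor. It is labeled iiø7.

i, bVII, iiø7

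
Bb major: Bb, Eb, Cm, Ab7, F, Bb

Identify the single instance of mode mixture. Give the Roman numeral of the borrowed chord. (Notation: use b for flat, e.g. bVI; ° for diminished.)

In Bb major the diatonic chords are Bb, Cm, Dm, Eb, F, Gm, Adim. Bb, Eb, Cm and F all belong to that set. Ab7 (Ab–C–Eb–Gb) is not: scale degree 7 in Bb major carries Adim (vii°). In Bb minor the chord on that degree is Ab7, so here it functions as bVII7, borrowed from the parallel minor.

bVII7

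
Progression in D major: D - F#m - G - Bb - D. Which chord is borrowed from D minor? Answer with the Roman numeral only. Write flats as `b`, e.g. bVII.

The diatonic triads in D major are D, Em, F#m, G, A, Bm, C#dim. Of the given chords, D, F#m and G are diatonic. Bb (Bb–D–F) is not: scale degree 6 in D major carries Bm (vi). In D minor the chord on that degree is Bb, so here it functions as bVI, borrowed from the parallel minor.

bVI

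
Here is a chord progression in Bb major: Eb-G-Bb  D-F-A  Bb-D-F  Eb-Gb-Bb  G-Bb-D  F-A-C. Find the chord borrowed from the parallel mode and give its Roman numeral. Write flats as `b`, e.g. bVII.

In Bb major the diatonic chords are Bb, Cm, Dm, Eb, F, Gm, Adim. Eb–G–Bb = Eb, D–F–A = Dm, Bb–D–F = Bb, G–Bb–D = Gm and F–A–C = F are all diatonic. Eb–Gb–Bb is not: scale degree 4 in Bb major carries Eb (IV). In Bb minor the chord on that degree is Ebm, so here it functions as iv, borrowed from the parallel minor.

iv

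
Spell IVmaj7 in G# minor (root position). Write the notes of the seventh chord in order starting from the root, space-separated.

IVmaj7 is built on scale degree 4, which is C# in both G# minor and its parallel. In G# major the chord on C# is C#–E#–G#–B#.

C# E# G# B#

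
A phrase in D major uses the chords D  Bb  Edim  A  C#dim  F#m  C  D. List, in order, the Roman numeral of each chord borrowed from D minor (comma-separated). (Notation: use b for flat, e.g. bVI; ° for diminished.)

In D major the diatonic chords are D, Em, F#m, G, A, Bm, C#dim. D, A, C#dim and F#m are all diatonic. Bb (Bb–D–F) is not: scale degree 6 in D major carries Bm (vi). In D minor the chord on that degree is Bb, so here it functions as bVI, borrowed from the parallel minor. Edim (E–G–Bb) doesn't fit — on degree 2 D major would have Em (ii). Edim is the degree-2 chord of D minor, so it is the borrowed ii°. C (C–E–G) doesn't fit — on degree 7 D major would have C#dim (vii°). C is the degree-7 chord of D minor, so it is the borrowed bVII.

bVI, ii°, bVII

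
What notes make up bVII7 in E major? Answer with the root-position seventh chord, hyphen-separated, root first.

Scale degree 7 in E major is D#. bVII7 uses the lowered form, D, taken from E minor. In E minor the chord on D is D–F#–A–C.

D-F#-A-C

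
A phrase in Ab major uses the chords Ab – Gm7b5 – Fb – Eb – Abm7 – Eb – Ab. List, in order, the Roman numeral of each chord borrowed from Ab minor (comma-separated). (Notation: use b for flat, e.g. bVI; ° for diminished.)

bVI, i7

In Ab major the diatonic chords are Ab, Bbm, Cm, Db, Eb, Fm, Gdim. Of the given chords, Ab, Gm7b5 and Eb are diatonic. But Fb (Fb–Ab–Cb) is foreign: the diatonic vi on degree 6 is Fm, whereas Fb comes from Ab minor. It is labeled bVI. But Abm7 (Ab–Cb–Eb–Gb) is foreign: the diatonic I on degree 1 is Ab, whereas Abm7 comes from Ab minor. It is labeled i7.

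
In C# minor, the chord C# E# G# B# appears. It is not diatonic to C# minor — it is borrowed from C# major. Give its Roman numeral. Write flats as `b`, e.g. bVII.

Imaj7

The root C# is the diatonic 1st degree of C# minor; the borrowing shows in the chord quality. The diatonic chord on degree 1 would be C#m (i), but C#–E#–G#–B# is the major-seventh chord from C# major. As a borrowed chord it is labeled Imaj7.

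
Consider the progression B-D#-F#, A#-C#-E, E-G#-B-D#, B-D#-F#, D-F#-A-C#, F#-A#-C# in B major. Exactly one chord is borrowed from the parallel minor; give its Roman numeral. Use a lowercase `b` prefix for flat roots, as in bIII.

bIIImaj7

The diatonic triads in B major are B, C#m, D#m, E, F#, G#m, A#dim. B–D#–F# = B, A#–C#–E = A#dim, E–G#–B–D# = Emaj7 and F#–A#–C# = F# all belong to that set. D–F#–A–C# doesn't fit — on degree 3 B major would have D#m (iii). Dmaj7 is the degree-3 chord of B minor, so it is the borrowed bIIImaj7.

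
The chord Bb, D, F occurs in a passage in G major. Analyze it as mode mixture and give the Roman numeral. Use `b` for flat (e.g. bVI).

Bb is the lowered form of scale degree 3 in G major (the diatonic degree 3 is B). The diatonic chord on degree 3 would be Bm (iii), but Bb–D–F is the major chord from G minor. As a borrowed chord it is labeled bIII.

bIII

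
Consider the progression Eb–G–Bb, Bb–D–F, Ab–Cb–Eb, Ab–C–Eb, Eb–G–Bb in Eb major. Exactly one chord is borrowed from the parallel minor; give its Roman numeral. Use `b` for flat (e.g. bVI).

iv

In Eb major the diatonic chords are Eb, Fm, Gm, Ab, Bb, Cm, Ddim. Of the given chords, Eb–G–Bb = Eb, Bb–D–F = Bb and Ab–C–Eb = Ab are diatonic. But Ab–Cb–Eb is foreign: the diatonic IV on degree 4 is Ab, whereas Abm comes from Eb minor. It is labeled iv.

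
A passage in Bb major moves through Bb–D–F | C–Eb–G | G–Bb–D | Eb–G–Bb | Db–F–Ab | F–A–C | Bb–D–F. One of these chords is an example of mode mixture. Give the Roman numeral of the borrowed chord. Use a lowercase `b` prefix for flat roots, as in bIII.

bIII

Bb major has the diatonic set Bb, Cm, Dm, Eb, F, Gm, Adim. Bb–D–F = Bb, C–Eb–G = Cm, G–Bb–D = Gm, Eb–G–Bb = Eb and F–A–C = F all belong to that set. Db–F–Ab is not: scale degree 3 in Bb major carries Dm (iii). In Bb minor the chord on that degree is Db, so here it functions as bIII, borrowed from the parallel minor.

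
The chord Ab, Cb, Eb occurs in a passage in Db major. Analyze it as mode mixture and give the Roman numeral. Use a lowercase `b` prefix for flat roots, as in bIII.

v

Ab is scale degree 5 in Db major. Ab–Cb–Eb is a minor chord — the form found in Db minor, not the diatonic V (Ab). Borrowed into Db major it is written v.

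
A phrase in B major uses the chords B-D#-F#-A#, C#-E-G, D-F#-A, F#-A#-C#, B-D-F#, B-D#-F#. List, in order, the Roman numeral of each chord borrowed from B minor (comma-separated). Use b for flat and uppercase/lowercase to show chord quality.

In B major the diatonic chords are B, C#m, D#m, E, F#, G#m, A#dim. B–D#–F#–A# = Bmaj7, F#–A#–C# = F# and B–D#–F# = B all belong to that set. But C#–E–G is foreign: the diatonic ii on degree 2 is C#m, whereas C#dim comes from B minor. It is labeled ii°. But D–F#–A is foreign: the diatonic iii on degree 3 is D#m, whereas D comes from B minor. It is labeled bIII. B–D–F# doesn't fit — on degree 1 B major would have B (I). Bm is the degree-1 chord of B minor, so it is the borrowed i.

ii°, bIII, i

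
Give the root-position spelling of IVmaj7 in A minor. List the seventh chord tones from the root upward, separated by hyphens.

D-F#-A-C#

The root, D, is scale degree 4 — the same note in A minor and A major; only the chord quality changes. Stacking thirds in A major on D gives D–F#–A–C#.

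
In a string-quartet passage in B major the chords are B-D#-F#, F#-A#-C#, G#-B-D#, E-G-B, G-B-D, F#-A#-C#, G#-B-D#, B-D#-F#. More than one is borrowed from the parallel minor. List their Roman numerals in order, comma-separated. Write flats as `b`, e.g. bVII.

iv, bVI

The diatonic triads in B major are B, C#m, D#m, E, F#, G#m, A#dim. B–D#–F# = B, F#–A#–C# = F# and G#–B–D# = G#m are all diatonic. E–G–B is not: scale degree 4 in B major carries E (IV). In B minor the chord on that degree is Em, so here it functions as iv, borrowed from the parallel minor. G–B–D doesn't fit — on degree 6 B major would have G#m (vi). G is the degree-6 chord of B minor, so it is the borrowed bVI.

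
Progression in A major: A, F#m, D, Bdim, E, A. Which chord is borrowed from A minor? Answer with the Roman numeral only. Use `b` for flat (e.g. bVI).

ii°

A major has the diatonic set A, Bm, C#m, D, E, F#m, G#dim. A, F#m, D and E all belong to that set. Bdim (B–D–F) doesn't fit — on degree 2 A major would have Bm (ii). Bdim is the degree-2 chord of A minor, so it is the borrowed ii°.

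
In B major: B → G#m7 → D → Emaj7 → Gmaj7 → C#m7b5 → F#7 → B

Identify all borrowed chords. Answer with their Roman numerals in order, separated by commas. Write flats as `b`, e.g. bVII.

In B major the diatonic chords are B, C#m, D#m, E, F#, G#m, A#dim. B, G#m7, Emaj7 and F#7 are all diatonic. D (D–F#–A) doesn't fit — on degree 3 B major would have D#m (iii). D is the degree-3 chord of B minor, so it is the borrowed bIII. Gmaj7 (G–B–D–F#) is not: scale degree 6 in B major carries G#m (vi). In B minor the chord on that degree is Gmaj7, so here it functions as bVImaj7, borrowed from the parallel minor. C#m7b5 (C#–E–G–B) doesn't fit — on degree 2 B major would have C#m (ii). C#m7b5 is the degree-2 chord of B minor, so it is the borrowed iiø7.

bIII, bVImaj7, iiø7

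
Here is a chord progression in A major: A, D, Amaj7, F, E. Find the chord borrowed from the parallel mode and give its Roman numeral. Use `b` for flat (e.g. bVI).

In A major the diatonic chords are A, Bm, C#m, D, E, F#m, G#dim. A, D, Amaj7 and E all belong to that set. But F (F–A–C) is foreign: the diatonic vi on degree 6 is F#m, whereas F comes from A minor. It is labeled bVI.

bVI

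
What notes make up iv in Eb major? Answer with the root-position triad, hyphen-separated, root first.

The root, Ab, is scale degree 4 — the same note in Eb major and Eb minor; only the chord quality changes. In Eb minor the chord on Ab is Ab–Cb–Eb.

Ab-Cb-Eb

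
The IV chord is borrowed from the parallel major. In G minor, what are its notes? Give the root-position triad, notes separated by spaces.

C E G

The root, C, is scale degree 4 — the same note in G minor and G major; only the chord quality changes. Building the major chord from the parallel major on C: C–E–G.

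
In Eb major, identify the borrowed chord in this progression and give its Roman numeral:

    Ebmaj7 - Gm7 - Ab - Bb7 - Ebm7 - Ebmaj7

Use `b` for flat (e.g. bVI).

Eb major has the diatonic set Eb, Fm, Gm, Ab, Bb, Cm, Ddim. Ebmaj7, Gm7, Ab and Bb7 all belong to that set. But Ebm7 (Eb–Gb–Bb–Db) is foreign: the diatonic I on degree 1 is Eb, whereas Ebm7 comes from Eb minor. It is labeled i7.

i7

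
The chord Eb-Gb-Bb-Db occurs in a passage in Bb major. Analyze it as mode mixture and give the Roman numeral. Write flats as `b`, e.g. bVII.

Eb is scale degree 4 in Bb major. Eb–Gb–Bb–Db is a minor-seventh chord — the form found in Bb minor, not the diatonic IV (Eb). Borrowed into Bb major it is written iv7.

iv7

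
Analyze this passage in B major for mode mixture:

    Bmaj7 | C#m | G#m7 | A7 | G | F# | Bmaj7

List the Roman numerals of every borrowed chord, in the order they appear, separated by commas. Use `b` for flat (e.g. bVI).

The diatonic triads in B major are B, C#m, D#m, E, F#, G#m, A#dim. Bmaj7, C#m, G#m7 and F# are all diatonic. But A7 (A–C#–E–G) is foreign: the diatonic vii° on degree 7 is A#dim, whereas A7 comes from B minor. It is labeled bVII7. G (G–B–D) is not: scale degree 6 in B major carries G#m (vi). In B minor the chord on that degree is G, so here it functions as bVI, borrowed from the parallel minor.

bVII7, bVI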